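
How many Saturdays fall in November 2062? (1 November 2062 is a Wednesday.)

4

1 November 2062 is a Wednesday; the first Saturday on or after it is 4 November 2062 (3 days later).
From 4 November 2062 to 30 November 2062 is 30 − 4 = 26 days.
26 ÷ 7 = 3 full weeks with remainder 5, so 3 more Saturdays after the first → 4.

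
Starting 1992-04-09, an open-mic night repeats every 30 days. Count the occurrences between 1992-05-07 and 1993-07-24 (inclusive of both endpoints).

Occurrences land 30·i days after 1992-04-09 for i = 0, 1, 2, …
1992-05-07 is 28 days after the start; 28 ÷ 30 = 0 remainder 28; since the remainder is 28, round up to i = 1. First occurrence in the window: #2 on 1992-05-09 (1×30 = 30 days in).
1993-07-24 is 471 days after the start; 471 ÷ 30 = 15 remainder 21. Last occurrence in the window: #16 on 1993-07-03.
Occurrences #2 through #16: 15 in total.

15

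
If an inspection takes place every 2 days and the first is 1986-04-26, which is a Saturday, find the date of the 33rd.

The 33rd occurrence is 32 intervals after the first: 32 × 2 = 64 days after 1986-04-26.
April has 30 days — 4 days to the end of April leaves 60.
May has 31 days (29 left).
29 days into June → 1986-06-29.

1986-06-29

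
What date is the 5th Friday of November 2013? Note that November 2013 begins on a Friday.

29 November 2013

November 2013 begins on a Friday, so the first Friday is November 1.
The 5th Friday is 4 weeks later: 1 + 28 = 29.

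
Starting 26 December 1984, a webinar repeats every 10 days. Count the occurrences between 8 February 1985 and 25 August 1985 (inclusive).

Occurrences land 10·i days after 26 December 1984 for i = 0, 1, 2, …
8 February 1985 is 44 days after the start; 44 ÷ 10 = 4 remainder 4; since the remainder is 4, round up to i = 5. First occurrence in the window: #6 on 14 February 1985 (5×10 = 50 days in).
25 August 1985 is 242 days after the start; 242 ÷ 10 = 24 remainder 2. Last occurrence in the window: #25 on 23 August 1985.
Occurrences #6 through #25: 20 in total.

20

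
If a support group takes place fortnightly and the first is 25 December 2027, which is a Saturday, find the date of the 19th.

2 September 2028

The 19th occurrence is 18 intervals after the first: 18 × 14 = 252 days after 25 December 2027.
December has 31 days — 6 days to the end of December leaves 246.
January has 31 days (215 left).
February has 29 days (186 left).
March has 31 days (155 left).
April has 30 days (125 left).
May has 31 days (94 left).
June has 30 days (64 left).
July has 31 days (33 left).
August has 31 days (2 left).
2 days into September → 2 September 2028.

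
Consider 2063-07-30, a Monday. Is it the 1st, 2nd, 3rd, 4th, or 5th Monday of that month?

5th

Day 30 falls in week ⌈30/7⌉ of the month.
Days 1–7 hold the 1st Monday, 8–14 the 2nd, 15–21 the 3rd, 22–28 the 4th, 29–31 the 5th.
30 is in the range for the 5th.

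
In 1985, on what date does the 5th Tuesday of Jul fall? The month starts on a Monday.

Jul 1985 begins on a Monday, so the first Tuesday is Jul 2 (1 day later).
The 5th Tuesday is 4 weeks later: 2 + 28 = 30.

Jul 30, 1985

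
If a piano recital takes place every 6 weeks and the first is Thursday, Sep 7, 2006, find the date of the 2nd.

The 2nd occurrence is 1 interval after the first: 1 × 42 = 42 days after Sep 7, 2006.
Sep has 30 days — 23 days to the end of Sep leaves 19.
19 days into Oct → Oct 19, 2006.

Oct 19, 2006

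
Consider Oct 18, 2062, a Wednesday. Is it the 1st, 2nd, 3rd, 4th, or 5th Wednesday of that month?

Day 18 falls in week ⌈18/7⌉ of the month.
Days 1–7 hold the 1st Wednesday, 8–14 the 2nd, 15–21 the 3rd, 22–28 the 4th, 29–31 the 5th.
18 is in the range for the 3rd.

3rd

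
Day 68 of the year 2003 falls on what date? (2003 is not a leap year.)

January has 31 days (68 − 31 = 37 remain).
February has 28 days (37 − 28 = 9 remain).
9 into March → March 9.

2003-03-09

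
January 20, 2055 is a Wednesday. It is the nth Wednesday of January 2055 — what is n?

3rd

Day 20 falls in week ⌈20/7⌉ of the month.
Days 1–7 hold the 1st Wednesday, 8–14 the 2nd, 15–21 the 3rd, 22–28 the 4th, 29–31 the 5th.
20 is in the range for the 3rd.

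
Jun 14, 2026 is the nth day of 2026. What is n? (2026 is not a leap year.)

Days in months before Jun: 31 + 28 + 31 + 30 + 31 = 151.
Plus 14 days into Jun → day 165.

165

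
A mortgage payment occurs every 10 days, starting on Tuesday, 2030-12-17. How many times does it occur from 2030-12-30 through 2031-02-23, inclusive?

Occurrences land 10·i days after 2030-12-17 for i = 0, 1, 2, …
2030-12-30 is 13 days after the start; 13 ÷ 10 = 1 remainder 3; since the remainder is 3, round up to i = 2. First occurrence in the window: #3 on 2031-01-06 (2×10 = 20 days in).
2031-02-23 is 68 days after the start; 68 ÷ 10 = 6 remainder 8. Last occurrence in the window: #7 on 2031-02-15.
Occurrences #3 through #7: 5 in total.

5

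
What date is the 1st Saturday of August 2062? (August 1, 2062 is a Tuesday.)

August 2062 begins on a Tuesday, so the first Saturday is August 5 (4 days later).

5 August 2062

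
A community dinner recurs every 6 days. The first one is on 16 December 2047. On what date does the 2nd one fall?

The 2nd occurrence is 1 interval after the first: 1 × 6 = 6 days after 16 December 2047.
6 days later is 22 December 2047.

22 December 2047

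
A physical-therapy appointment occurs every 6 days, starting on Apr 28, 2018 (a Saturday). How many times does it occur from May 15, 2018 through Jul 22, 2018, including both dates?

Occurrences land 6·i days after Apr 28, 2018 for i = 0, 1, 2, …
May 15, 2018 is 17 days after the start; 17 ÷ 6 = 2 remainder 5; since the remainder is 5, round up to i = 3. First occurrence in the window: #4 on May 16, 2018 (3×6 = 18 days in).
Jul 22, 2018 is 85 days after the start; 85 ÷ 6 = 14 remainder 1. Last occurrence in the window: #15 on Jul 21, 2018.
Occurrences #4 through #15: 12 in total.

12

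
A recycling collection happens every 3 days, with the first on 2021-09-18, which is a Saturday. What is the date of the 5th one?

The 5th occurrence is 4 intervals after the first: 4 × 3 = 12 days after 2021-09-18.
12 days later is 2021-09-30.

2021-09-30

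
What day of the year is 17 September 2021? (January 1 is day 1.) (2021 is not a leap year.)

Days in months before September: 31 + 28 + 31 + 30 + 31 + 30 + 31 + 31 = 243.
Plus 17 days into September → day 260.

260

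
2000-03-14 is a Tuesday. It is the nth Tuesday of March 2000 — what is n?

Day 14 falls in week ⌈14/7⌉ of the month.
Days 1–7 hold the 1st Tuesday, 8–14 the 2nd, 15–21 the 3rd, 22–28 the 4th, 29–31 the 5th.
14 is in the range for the 2nd.

2nd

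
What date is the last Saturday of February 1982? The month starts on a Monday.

February 27, 1982

February 1982 begins on a Monday, so the first Saturday is February 6 (5 days later).
February 1982 has 28 days. Adding weeks: 6, 13, 20, 27 — the last one ≤ 28 is the 27th.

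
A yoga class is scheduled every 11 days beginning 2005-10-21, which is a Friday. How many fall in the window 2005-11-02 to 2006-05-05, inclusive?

Occurrences land 11·i days after 2005-10-21 for i = 0, 1, 2, …
2005-11-02 is 12 days after the start; 12 ÷ 11 = 1 remainder 1; since the remainder is 1, round up to i = 2. First occurrence in the window: #3 on 2005-11-12 (2×11 = 22 days in).
2006-05-05 is 196 days after the start; 196 ÷ 11 = 17 remainder 9. Last occurrence in the window: #18 on 2006-04-26.
Occurrences #3 through #18: 16 in total.

16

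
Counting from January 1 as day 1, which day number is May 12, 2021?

Days in months before May: 31 + 28 + 31 + 30 = 120.
Plus 12 days into May → day 132.

132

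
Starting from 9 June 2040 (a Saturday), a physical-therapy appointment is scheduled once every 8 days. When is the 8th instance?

4 August 2040

The 8th occurrence is 7 intervals after the first: 7 × 8 = 56 days after 9 June 2040.
June has 30 days — 21 days to the end of June leaves 35.
July has 31 days (4 left).
4 days into August → 4 August 2040.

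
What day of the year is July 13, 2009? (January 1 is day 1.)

194

Days in months before July: 31 + 28 + 31 + 30 + 31 + 30 = 181.
Plus 13 days into July → day 194.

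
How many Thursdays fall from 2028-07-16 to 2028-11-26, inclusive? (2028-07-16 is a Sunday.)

2028-07-16 is a Sunday; the first Thursday on or after it is 2028-07-20 (4 days later).
From 2028-07-20 to 2028-11-26: 11 + 31 + 30 + 31 + 26 = 129 days (rest of July, August, September, October, November).
129 ÷ 7 = 18 full weeks with remainder 3, so 18 more Thursdays after the first → 19.

19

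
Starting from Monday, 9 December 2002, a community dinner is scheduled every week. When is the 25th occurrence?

The 25th occurrence is 24 intervals after the first: 24 × 7 = 168 days after 9 December 2002.
December has 31 days — 22 days to the end of December leaves 146.
January has 31 days (115 left).
February has 28 days (87 left).
March has 31 days (56 left).
April has 30 days (26 left).
26 days into May → 26 May 2003.

26 May 2003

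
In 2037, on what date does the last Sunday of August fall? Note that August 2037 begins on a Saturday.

30 August 2037

August 2037 begins on a Saturday, so the first Sunday is August 2 (1 day later).
August 2037 has 31 days. Adding weeks: 2, 9, 16, 23, 30 — the last one ≤ 31 is the 30th.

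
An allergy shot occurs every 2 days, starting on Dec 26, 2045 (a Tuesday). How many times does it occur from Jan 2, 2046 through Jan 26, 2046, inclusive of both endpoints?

Occurrences land 2·i days after Dec 26, 2045 for i = 0, 1, 2, …
Jan 2, 2046 is 7 days after the start; 7 ÷ 2 = 3 remainder 1; since the remainder is 1, round up to i = 4. First occurrence in the window: #5 on Jan 3, 2046 (4×2 = 8 days in).
Jan 26, 2046 is 31 days after the start; 31 ÷ 2 = 15 remainder 1. Last occurrence in the window: #16 on Jan 25, 2046.
Occurrences #5 through #16: 12 in total.

12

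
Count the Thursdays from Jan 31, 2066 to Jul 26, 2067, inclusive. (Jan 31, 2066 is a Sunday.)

Jan 31, 2066 is a Sunday; the first Thursday on or after it is Feb 4, 2066 (4 days later).
From Feb 4, 2066 to Jul 26, 2067: 330 + 207 = 537 days (rest of 2066, to Jul 26, 2067 in 2067).
537 ÷ 7 = 76 full weeks with remainder 5, so 76 more Thursdays after the first → 77.

77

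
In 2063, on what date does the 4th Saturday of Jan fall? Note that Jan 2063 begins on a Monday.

Jan 27, 2063

Jan 2063 begins on a Monday, so the first Saturday is Jan 6 (5 days later).
The 4th Saturday is 3 weeks later: 6 + 21 = 27.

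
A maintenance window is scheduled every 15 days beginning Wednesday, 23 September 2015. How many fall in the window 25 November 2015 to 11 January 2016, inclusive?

Occurrences land 15·i days after 23 September 2015 for i = 0, 1, 2, …
25 November 2015 is 63 days after the start; 63 ÷ 15 = 4 remainder 3; since the remainder is 3, round up to i = 5. First occurrence in the window: #6 on 7 December 2015 (5×15 = 75 days in).
11 January 2016 is 110 days after the start; 110 ÷ 15 = 7 remainder 5. Last occurrence in the window: #8 on 6 January 2016.
Occurrences #6 through #8: 3 in total.

3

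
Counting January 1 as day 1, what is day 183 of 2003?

2003-07-02

January has 31 days (183 − 31 = 152 remain).
February has 28 days (152 − 28 = 124 remain).
March has 31 days (124 − 31 = 93 remain).
April has 30 days (93 − 30 = 63 remain).
May has 31 days (63 − 31 = 32 remain).
June has 30 days (32 − 30 = 2 remain).
2 into July → July 2.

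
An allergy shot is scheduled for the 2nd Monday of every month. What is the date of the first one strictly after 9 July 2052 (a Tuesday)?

12 August 2052

July 2052 starts on a Monday; its first Monday is the 1st, so the 2nd Monday is the 8th — 8 July 2052.
That is not after 9 July 2052, so look at August 2052.
August 2052 starts on a Thursday; its first Monday is the 5th, so the 2nd Monday is the 12th — 12 August 2052.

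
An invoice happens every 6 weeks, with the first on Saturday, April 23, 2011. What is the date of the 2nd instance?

The 2nd occurrence is 1 interval after the first: 1 × 42 = 42 days after April 23, 2011.
April has 30 days — 7 days to the end of April leaves 35.
May has 31 days (4 left).
4 days into June → June 4, 2011.

June 4, 2011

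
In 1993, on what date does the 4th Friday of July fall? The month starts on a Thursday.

1993-07-23

July 1993 begins on a Thursday, so the first Friday is July 2 (1 day later).
The 4th Friday is 3 weeks later: 2 + 21 = 23.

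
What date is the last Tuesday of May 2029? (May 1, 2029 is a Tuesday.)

May 29, 2029

May 2029 begins on a Tuesday, so the first Tuesday is May 1.
May 2029 has 31 days. Adding weeks: 1, 8, 15, 22, 29 — the last one ≤ 31 is the 29th.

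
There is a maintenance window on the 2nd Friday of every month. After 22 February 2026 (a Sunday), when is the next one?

February 2026 starts on a Sunday; its first Friday is the 6th, so the 2nd Friday is the 13th — 13 February 2026.
That is not after 22 February 2026, so look at March 2026.
March 2026 starts on a Sunday; its first Friday is the 6th, so the 2nd Friday is the 13th — 13 March 2026.

13 March 2026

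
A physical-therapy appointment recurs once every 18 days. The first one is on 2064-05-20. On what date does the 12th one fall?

The 12th occurrence is 11 intervals after the first: 11 × 18 = 198 days after 2064-05-20.
May has 31 days — 11 days to the end of May leaves 187.
June has 30 days (157 left).
July has 31 days (126 left).
August has 31 days (95 left).
September has 30 days (65 left).
October has 31 days (34 left).
November has 30 days (4 left).
4 days into December → 2064-12-04.

2064-12-04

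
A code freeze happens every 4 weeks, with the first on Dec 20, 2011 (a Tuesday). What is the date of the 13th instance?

Nov 20, 2012

The 13th occurrence is 12 intervals after the first: 12 × 28 = 336 days after Dec 20, 2011.
Dec has 31 days — 11 days to the end of Dec leaves 325.
Jan has 31 days (294 left).
Feb has 29 days (265 left).
Mar has 31 days (234 left).
Apr has 30 days (204 left).
May has 31 days (173 left).
Jun has 30 days (143 left).
Jul has 31 days (112 left).
Aug has 31 days (81 left).
Sep has 30 days (51 left).
Oct has 31 days (20 left).
20 days into Nov → Nov 20, 2012.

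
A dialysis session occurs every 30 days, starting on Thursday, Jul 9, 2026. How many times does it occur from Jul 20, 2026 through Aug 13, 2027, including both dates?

13

Occurrences land 30·i days after Jul 9, 2026 for i = 0, 1, 2, …
Jul 20, 2026 is 11 days after the start; 11 ÷ 30 = 0 remainder 11; since the remainder is 11, round up to i = 1. First occurrence in the window: #2 on Aug 8, 2026 (1×30 = 30 days in).
Aug 13, 2027 is 400 days after the start; 400 ÷ 30 = 13 remainder 10. Last occurrence in the window: #14 on Aug 3, 2027.
Occurrences #2 through #14: 13 in total.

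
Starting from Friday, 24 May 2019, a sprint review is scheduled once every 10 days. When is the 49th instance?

The 49th occurrence is 48 intervals after the first: 48 × 10 = 480 days after 24 May 2019.
May has 31 days — 7 days to the end of May leaves 473.
From end of May to end of 2019 is 214 days (259 left).
January has 31 days (228 left).
February has 29 days (199 left).
March has 31 days (168 left).
April has 30 days (138 left).
May has 31 days (107 left).
June has 30 days (77 left).
July has 31 days (46 left).
August has 31 days (15 left).
15 days into September → 15 September 2020.

15 September 2020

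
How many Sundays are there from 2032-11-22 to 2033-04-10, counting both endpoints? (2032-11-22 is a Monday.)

20

2032-11-22 is a Monday; the first Sunday on or after it is 2032-11-28 (6 days later).
From 2032-11-28 to 2033-04-10: 2 + 31 + 31 + 28 + 31 + 10 = 133 days (rest of November, December, January, February, March, April).
133 ÷ 7 = 19 full weeks with remainder 0, so 19 more Sundays after the first → 20.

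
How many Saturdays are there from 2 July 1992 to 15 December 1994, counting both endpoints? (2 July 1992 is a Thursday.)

2 July 1992 is a Thursday; the first Saturday on or after it is 4 July 1992 (2 days later).
From 4 July 1992 to 15 December 1994: 180 + 365 + 349 = 894 days (rest of 1992, 1993, to 15 December 1994 in 1994).
894 ÷ 7 = 127 full weeks with remainder 5, so 127 more Saturdays after the first → 128.

128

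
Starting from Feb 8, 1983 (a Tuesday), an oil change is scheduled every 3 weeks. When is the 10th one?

Aug 16, 1983

The 10th occurrence is 9 intervals after the first: 9 × 21 = 189 days after Feb 8, 1983.
Feb has 28 days — 20 days to the end of Feb leaves 169.
Mar has 31 days (138 left).
Apr has 30 days (108 left).
May has 31 days (77 left).
Jun has 30 days (47 left).
Jul has 31 days (16 left).
16 days into Aug → Aug 16, 1983.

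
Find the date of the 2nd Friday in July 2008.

2008-07-11

July 2008 begins on a Tuesday, so the first Friday is July 4 (3 days later).
The 2nd Friday is 1 weeks later: 4 + 7 = 11.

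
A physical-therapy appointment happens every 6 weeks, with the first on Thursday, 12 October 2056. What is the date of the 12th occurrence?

17 January 2058

The 12th occurrence is 11 intervals after the first: 11 × 42 = 462 days after 12 October 2056.
October has 31 days — 19 days to the end of October leaves 443.
From end of October to end of 2056 is 61 days (382 left).
2057 has 365 days (17 left).
17 days into January → 17 January 2058.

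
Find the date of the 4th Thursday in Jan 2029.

Jan 25, 2029

Jan 2029 begins on a Monday, so the first Thursday is Jan 4 (3 days later).
The 4th Thursday is 3 weeks later: 4 + 21 = 25.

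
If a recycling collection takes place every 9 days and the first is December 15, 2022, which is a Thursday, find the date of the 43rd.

The 43rd occurrence is 42 intervals after the first: 42 × 9 = 378 days after December 15, 2022.
December has 31 days — 16 days to the end of December leaves 362.
January has 31 days (331 left).
February has 28 days (303 left).
March has 31 days (272 left).
April has 30 days (242 left).
May has 31 days (211 left).
June has 30 days (181 left).
July has 31 days (150 left).
August has 31 days (119 left).
September has 30 days (89 left).
October has 31 days (58 left).
November has 30 days (28 left).
28 days into December → December 28, 2023.

December 28, 2023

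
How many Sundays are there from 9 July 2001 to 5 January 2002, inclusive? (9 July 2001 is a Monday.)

25

9 July 2001 is a Monday; the first Sunday on or after it is 15 July 2001 (6 days later).
From 15 July 2001 to 5 January 2002: 16 + 31 + 30 + 31 + 30 + 31 + 5 = 174 days (rest of July, August, September, October, November, December, January).
174 ÷ 7 = 24 full weeks with remainder 6, so 24 more Sundays after the first → 25.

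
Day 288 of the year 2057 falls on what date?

Jan has 31 days (288 − 31 = 257 remain).
Feb has 28 days (257 − 28 = 229 remain).
Mar has 31 days (229 − 31 = 198 remain).
Apr has 30 days (198 − 30 = 168 remain).
May has 31 days (168 − 31 = 137 remain).
Jun has 30 days (137 − 30 = 107 remain).
Jul has 31 days (107 − 31 = 76 remain).
Aug has 31 days (76 − 31 = 45 remain).
Sep has 30 days (45 − 30 = 15 remain).
15 into Oct → Oct 15.

Oct 15, 2057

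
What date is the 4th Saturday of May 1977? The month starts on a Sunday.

May 28, 1977

May 1977 begins on a Sunday, so the first Saturday is May 7 (6 days later).
The 4th Saturday is 3 weeks later: 7 + 21 = 28.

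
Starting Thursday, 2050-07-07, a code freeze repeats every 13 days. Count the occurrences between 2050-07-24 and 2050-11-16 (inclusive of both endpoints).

9

Occurrences land 13·i days after 2050-07-07 for i = 0, 1, 2, …
2050-07-24 is 17 days after the start; 17 ÷ 13 = 1 remainder 4; since the remainder is 4, round up to i = 2. First occurrence in the window: #3 on 2050-08-02 (2×13 = 26 days in).
2050-11-16 is 132 days after the start; 132 ÷ 13 = 10 remainder 2. Last occurrence in the window: #11 on 2050-11-14.
Occurrences #3 through #11: 9 in total.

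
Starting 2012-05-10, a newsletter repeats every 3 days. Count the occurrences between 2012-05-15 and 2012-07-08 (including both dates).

18

Occurrences land 3·i days after 2012-05-10 for i = 0, 1, 2, …
2012-05-15 is 5 days after the start; 5 ÷ 3 = 1 remainder 2; since the remainder is 2, round up to i = 2. First occurrence in the window: #3 on 2012-05-16 (2×3 = 6 days in).
2012-07-08 is 59 days after the start; 59 ÷ 3 = 19 remainder 2. Last occurrence in the window: #20 on 2012-07-06.
Occurrences #3 through #20: 18 in total.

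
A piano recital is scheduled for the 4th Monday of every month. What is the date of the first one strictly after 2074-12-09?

December 2074 starts on a Saturday; its first Monday is the 3rd, so the 4th Monday is the 24th — 2074-12-24.
2074-12-24 is after 2074-12-09, so that is the next one.

2074-12-24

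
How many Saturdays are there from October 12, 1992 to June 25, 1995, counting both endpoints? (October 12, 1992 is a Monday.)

141

October 12, 1992 is a Monday; the first Saturday on or after it is October 17, 1992 (5 days later).
From October 17, 1992 to June 25, 1995: 75 + 365 + 365 + 176 = 981 days (rest of 1992, 1993, 1994, to June 25, 1995 in 1995).
981 ÷ 7 = 140 full weeks with remainder 1, so 140 more Saturdays after the first → 141.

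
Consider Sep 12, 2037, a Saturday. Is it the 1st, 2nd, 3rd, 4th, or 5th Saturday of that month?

Day 12 falls in week ⌈12/7⌉ of the month.
Days 1–7 hold the 1st Saturday, 8–14 the 2nd, 15–21 the 3rd, 22–28 the 4th, 29–31 the 5th.
12 is in the range for the 2nd.

2nd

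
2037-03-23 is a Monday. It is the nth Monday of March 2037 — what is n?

4th

Day 23 falls in week ⌈23/7⌉ of the month.
Days 1–7 hold the 1st Monday, 8–14 the 2nd, 15–21 the 3rd, 22–28 the 4th, 29–31 the 5th.
23 is in the range for the 4th.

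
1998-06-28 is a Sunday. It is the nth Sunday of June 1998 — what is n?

4th

Day 28 falls in week ⌈28/7⌉ of the month.
Days 1–7 hold the 1st Sunday, 8–14 the 2nd, 15–21 the 3rd, 22–28 the 4th, 29–31 the 5th.
28 is in the range for the 4th.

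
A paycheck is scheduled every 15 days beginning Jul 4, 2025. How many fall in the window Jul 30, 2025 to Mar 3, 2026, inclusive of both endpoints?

15

Occurrences land 15·i days after Jul 4, 2025 for i = 0, 1, 2, …
Jul 30, 2025 is 26 days after the start; 26 ÷ 15 = 1 remainder 11; since the remainder is 11, round up to i = 2. First occurrence in the window: #3 on Aug 3, 2025 (2×15 = 30 days in).
Mar 3, 2026 is 242 days after the start; 242 ÷ 15 = 16 remainder 2. Last occurrence in the window: #17 on Mar 1, 2026.
Occurrences #3 through #17: 15 in total.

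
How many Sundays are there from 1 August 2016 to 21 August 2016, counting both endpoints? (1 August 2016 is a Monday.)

1 August 2016 is a Monday; the first Sunday on or after it is 7 August 2016 (6 days later).
From 7 August 2016 to 21 August 2016 is 21 − 7 = 14 days.
14 ÷ 7 = 2 full weeks with remainder 0, so 2 more Sundays after the first → 3.

3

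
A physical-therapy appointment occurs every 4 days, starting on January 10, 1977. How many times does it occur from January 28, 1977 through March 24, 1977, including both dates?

14

Occurrences land 4·i days after January 10, 1977 for i = 0, 1, 2, …
January 28, 1977 is 18 days after the start; 18 ÷ 4 = 4 remainder 2; since the remainder is 2, round up to i = 5. First occurrence in the window: #6 on January 30, 1977 (5×4 = 20 days in).
March 24, 1977 is 73 days after the start; 73 ÷ 4 = 18 remainder 1. Last occurrence in the window: #19 on March 23, 1977.
Occurrences #6 through #19: 14 in total.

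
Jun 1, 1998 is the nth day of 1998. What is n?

Days in months before Jun: 31 + 28 + 31 + 30 + 31 = 151.
Plus 1 day into Jun → day 152.

152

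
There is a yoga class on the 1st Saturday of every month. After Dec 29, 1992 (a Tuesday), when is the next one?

Jan 2, 1993

Dec 1992 starts on a Tuesday, so its 1st Saturday is Dec 5, 1992 (4 days in).
That is not after Dec 29, 1992, so look at Jan 1993.
Jan 1993 starts on a Friday, so its 1st Saturday is Jan 2, 1993 (1 day in).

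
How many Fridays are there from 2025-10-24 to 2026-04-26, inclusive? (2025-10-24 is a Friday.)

2025-10-24 is a Friday; the first Friday on or after it is 2025-10-24.
From 2025-10-24 to 2026-04-26: 7 + 30 + 31 + 31 + 28 + 31 + 26 = 184 days (rest of October, November, December, January, February, March, April).
184 ÷ 7 = 26 full weeks with remainder 2, so 26 more Fridays after the first → 27.

27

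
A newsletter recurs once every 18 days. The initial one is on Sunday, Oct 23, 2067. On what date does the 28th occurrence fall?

The 28th occurrence is 27 intervals after the first: 27 × 18 = 486 days after Oct 23, 2067.
Oct has 31 days — 8 days to the end of Oct leaves 478.
From end of Oct to end of 2067 is 61 days (417 left).
2068 has 366 days (51 left).
Jan has 31 days (20 left).
20 days into Feb → Feb 20, 2069.

Feb 20, 2069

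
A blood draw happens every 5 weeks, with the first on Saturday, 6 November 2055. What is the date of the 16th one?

The 16th occurrence is 15 intervals after the first: 15 × 35 = 525 days after 6 November 2055.
November has 30 days — 24 days to the end of November leaves 501.
From end of November to end of 2055 is 31 days (470 left).
2056 has 366 days (104 left).
January has 31 days (73 left).
February has 28 days (45 left).
March has 31 days (14 left).
14 days into April → 14 April 2057.

14 April 2057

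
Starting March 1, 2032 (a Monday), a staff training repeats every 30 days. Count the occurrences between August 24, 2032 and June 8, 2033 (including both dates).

10

Occurrences land 30·i days after March 1, 2032 for i = 0, 1, 2, …
August 24, 2032 is 176 days after the start; 176 ÷ 30 = 5 remainder 26; since the remainder is 26, round up to i = 6. First occurrence in the window: #7 on August 28, 2032 (6×30 = 180 days in).
June 8, 2033 is 464 days after the start; 464 ÷ 30 = 15 remainder 14. Last occurrence in the window: #16 on May 25, 2033.
Occurrences #7 through #16: 10 in total.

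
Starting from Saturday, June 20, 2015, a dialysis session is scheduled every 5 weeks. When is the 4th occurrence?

The 4th occurrence is 3 intervals after the first: 3 × 35 = 105 days after June 20, 2015.
June has 30 days — 10 days to the end of June leaves 95.
July has 31 days (64 left).
August has 31 days (33 left).
September has 30 days (3 left).
3 days into October → October 3, 2015.

October 3, 2015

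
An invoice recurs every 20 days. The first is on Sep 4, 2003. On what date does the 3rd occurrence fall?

The 3rd occurrence is 2 intervals after the first: 2 × 20 = 40 days after Sep 4, 2003.
Sep has 30 days — 26 days to the end of Sep leaves 14.
14 days into Oct → Oct 14, 2003.

Oct 14, 2003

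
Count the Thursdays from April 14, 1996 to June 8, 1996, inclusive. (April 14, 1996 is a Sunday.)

8

April 14, 1996 is a Sunday; the first Thursday on or after it is April 18, 1996 (4 days later).
From April 18, 1996 to June 8, 1996: 12 + 31 + 8 = 51 days (rest of April, May, June).
51 ÷ 7 = 7 full weeks with remainder 2, so 7 more Thursdays after the first → 8.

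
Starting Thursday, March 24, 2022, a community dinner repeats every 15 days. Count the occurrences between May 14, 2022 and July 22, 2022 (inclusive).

Occurrences land 15·i days after March 24, 2022 for i = 0, 1, 2, …
May 14, 2022 is 51 days after the start; 51 ÷ 15 = 3 remainder 6; since the remainder is 6, round up to i = 4. First occurrence in the window: #5 on May 23, 2022 (4×15 = 60 days in).
July 22, 2022 is 120 days after the start; 120 ÷ 15 = 8 remainder 0. Last occurrence in the window: #9 on July 22, 2022.
Occurrences #5 through #9: 5 in total.

5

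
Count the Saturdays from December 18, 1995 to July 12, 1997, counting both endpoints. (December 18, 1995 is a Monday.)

82

December 18, 1995 is a Monday; the first Saturday on or after it is December 23, 1995 (5 days later).
From December 23, 1995 to July 12, 1997: 8 + 366 + 193 = 567 days (rest of 1995, 1996, to July 12, 1997 in 1997).
567 ÷ 7 = 81 full weeks with remainder 0, so 81 more Saturdays after the first → 82.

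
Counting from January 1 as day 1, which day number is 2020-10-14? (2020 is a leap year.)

288

Days in months before October: 31 + 29 + 31 + 30 + 31 + 30 + 31 + 31 + 30 = 274.
Plus 14 days into October → day 288.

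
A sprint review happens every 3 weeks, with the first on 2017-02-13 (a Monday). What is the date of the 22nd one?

2018-04-30

The 22nd occurrence is 21 intervals after the first: 21 × 21 = 441 days after 2017-02-13.
February has 28 days — 15 days to the end of February leaves 426.
From end of February to end of 2017 is 306 days (120 left).
January has 31 days (89 left).
February has 28 days (61 left).
March has 31 days (30 left).
30 days into April → 2018-04-30.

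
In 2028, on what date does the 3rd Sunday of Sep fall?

Sep 17, 2028

The first Sunday of Sep 2028 is Sep 3.
The 3rd Sunday is 2 weeks later: 3 + 14 = 17.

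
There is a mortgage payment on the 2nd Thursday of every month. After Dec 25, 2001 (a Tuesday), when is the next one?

Jan 10, 2002

Dec 2001 starts on a Saturday; its first Thursday is the 6th, so the 2nd Thursday is the 13th — Dec 13, 2001.
That is not after Dec 25, 2001, so look at Jan 2002.
Jan 2002 starts on a Tuesday; its first Thursday is the 3rd, so the 2nd Thursday is the 10th — Jan 10, 2002.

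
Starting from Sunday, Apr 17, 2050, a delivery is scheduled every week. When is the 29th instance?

The 29th occurrence is 28 intervals after the first: 28 × 7 = 196 days after Apr 17, 2050.
Apr has 30 days — 13 days to the end of Apr leaves 183.
May has 31 days (152 left).
Jun has 30 days (122 left).
Jul has 31 days (91 left).
Aug has 31 days (60 left).
Sep has 30 days (30 left).
30 days into Oct → Oct 30, 2050.

Oct 30, 2050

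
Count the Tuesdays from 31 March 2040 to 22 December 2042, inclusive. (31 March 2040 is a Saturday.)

142

31 March 2040 is a Saturday; the first Tuesday on or after it is 3 April 2040 (3 days later).
From 3 April 2040 to 22 December 2042: 272 + 365 + 356 = 993 days (rest of 2040, 2041, to 22 December 2042 in 2042).
993 ÷ 7 = 141 full weeks with remainder 6, so 141 more Tuesdays after the first → 142.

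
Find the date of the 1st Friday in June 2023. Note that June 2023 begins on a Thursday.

June 2, 2023

June 2023 begins on a Thursday, so the first Friday is June 2 (1 day later).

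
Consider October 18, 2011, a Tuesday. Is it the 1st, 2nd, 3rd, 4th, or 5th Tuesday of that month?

Day 18 falls in week ⌈18/7⌉ of the month.
Days 1–7 hold the 1st Tuesday, 8–14 the 2nd, 15–21 the 3rd, 22–28 the 4th, 29–31 the 5th.
18 is in the range for the 3rd.

3rd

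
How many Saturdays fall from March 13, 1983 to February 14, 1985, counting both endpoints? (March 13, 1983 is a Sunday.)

100

March 13, 1983 is a Sunday; the first Saturday on or after it is March 19, 1983 (6 days later).
From March 19, 1983 to February 14, 1985: 287 + 366 + 45 = 698 days (rest of 1983, 1984, to February 14, 1985 in 1985).
698 ÷ 7 = 99 full weeks with remainder 5, so 99 more Saturdays after the first → 100.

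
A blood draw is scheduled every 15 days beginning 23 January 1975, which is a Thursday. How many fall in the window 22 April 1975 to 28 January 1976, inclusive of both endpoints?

Occurrences land 15·i days after 23 January 1975 for i = 0, 1, 2, …
22 April 1975 is 89 days after the start; 89 ÷ 15 = 5 remainder 14; since the remainder is 14, round up to i = 6. First occurrence in the window: #7 on 23 April 1975 (6×15 = 90 days in).
28 January 1976 is 370 days after the start; 370 ÷ 15 = 24 remainder 10. Last occurrence in the window: #25 on 18 January 1976.
Occurrences #7 through #25: 19 in total.

19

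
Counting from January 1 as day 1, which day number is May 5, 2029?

Days in months before May: 31 + 28 + 31 + 30 = 120.
Plus 5 days into May → day 125.

125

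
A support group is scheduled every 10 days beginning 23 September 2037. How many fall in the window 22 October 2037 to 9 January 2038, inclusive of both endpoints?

8

Occurrences land 10·i days after 23 September 2037 for i = 0, 1, 2, …
22 October 2037 is 29 days after the start; 29 ÷ 10 = 2 remainder 9; since the remainder is 9, round up to i = 3. First occurrence in the window: #4 on 23 October 2037 (3×10 = 30 days in).
9 January 2038 is 108 days after the start; 108 ÷ 10 = 10 remainder 8. Last occurrence in the window: #11 on 1 January 2038.
Occurrences #4 through #11: 8 in total.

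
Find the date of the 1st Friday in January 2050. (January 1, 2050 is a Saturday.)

January 2050 begins on a Saturday, so the first Friday is January 7 (6 days later).

7 January 2050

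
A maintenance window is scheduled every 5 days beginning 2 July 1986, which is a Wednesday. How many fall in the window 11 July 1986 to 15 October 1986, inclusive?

Occurrences land 5·i days after 2 July 1986 for i = 0, 1, 2, …
11 July 1986 is 9 days after the start; 9 ÷ 5 = 1 remainder 4; since the remainder is 4, round up to i = 2. First occurrence in the window: #3 on 12 July 1986 (2×5 = 10 days in).
15 October 1986 is 105 days after the start; 105 ÷ 5 = 21 remainder 0. Last occurrence in the window: #22 on 15 October 1986.
Occurrences #3 through #22: 20 in total.

20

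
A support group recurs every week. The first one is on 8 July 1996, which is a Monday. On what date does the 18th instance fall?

4 November 1996

The 18th occurrence is 17 intervals after the first: 17 × 7 = 119 days after 8 July 1996.
July has 31 days — 23 days to the end of July leaves 96.
August has 31 days (65 left).
September has 30 days (35 left).
October has 31 days (4 left).
4 days into November → 4 November 1996.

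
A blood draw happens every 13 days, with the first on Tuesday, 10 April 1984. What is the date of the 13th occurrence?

The 13th occurrence is 12 intervals after the first: 12 × 13 = 156 days after 10 April 1984.
April has 30 days — 20 days to the end of April leaves 136.
May has 31 days (105 left).
June has 30 days (75 left).
July has 31 days (44 left).
August has 31 days (13 left).
13 days into September → 13 September 1984.

13 September 1984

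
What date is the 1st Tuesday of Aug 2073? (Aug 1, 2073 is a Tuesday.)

Aug 1, 2073

Aug 2073 begins on a Tuesday, so the first Tuesday is Aug 1.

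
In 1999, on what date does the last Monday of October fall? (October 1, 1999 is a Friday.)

October 25, 1999

October 1999 begins on a Friday, so the first Monday is October 4 (3 days later).
October 1999 has 31 days. Adding weeks: 4, 11, 18, 25 — the last one ≤ 31 is the 25th.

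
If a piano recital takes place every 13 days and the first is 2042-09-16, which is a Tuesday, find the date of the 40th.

2044-02-05

The 40th occurrence is 39 intervals after the first: 39 × 13 = 507 days after 2042-09-16.
September has 30 days — 14 days to the end of September leaves 493.
From end of September to end of 2042 is 92 days (401 left).
2043 has 365 days (36 left).
January has 31 days (5 left).
5 days into February → 2044-02-05.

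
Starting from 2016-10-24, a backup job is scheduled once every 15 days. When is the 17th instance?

2017-06-21

The 17th occurrence is 16 intervals after the first: 16 × 15 = 240 days after 2016-10-24.
October has 31 days — 7 days to the end of October leaves 233.
November has 30 days (203 left).
December has 31 days (172 left).
January has 31 days (141 left).
February has 28 days (113 left).
March has 31 days (82 left).
April has 30 days (52 left).
May has 31 days (21 left).
21 days into June → 2017-06-21.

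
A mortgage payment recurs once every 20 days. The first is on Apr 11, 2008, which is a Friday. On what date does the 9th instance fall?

The 9th occurrence is 8 intervals after the first: 8 × 20 = 160 days after Apr 11, 2008.
Apr has 30 days — 19 days to the end of Apr leaves 141.
May has 31 days (110 left).
Jun has 30 days (80 left).
Jul has 31 days (49 left).
Aug has 31 days (18 left).
18 days into Sep → Sep 18, 2008.

Sep 18, 2008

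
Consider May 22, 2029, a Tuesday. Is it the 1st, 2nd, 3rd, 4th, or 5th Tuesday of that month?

Day 22 falls in week ⌈22/7⌉ of the month.
Days 1–7 hold the 1st Tuesday, 8–14 the 2nd, 15–21 the 3rd, 22–28 the 4th, 29–31 the 5th.
22 is in the range for the 4th.

4th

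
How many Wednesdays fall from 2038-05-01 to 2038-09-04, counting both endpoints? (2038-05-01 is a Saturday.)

2038-05-01 is a Saturday; the first Wednesday on or after it is 2038-05-05 (4 days later).
From 2038-05-05 to 2038-09-04: 26 + 30 + 31 + 31 + 4 = 122 days (rest of May, June, July, August, September).
122 ÷ 7 = 17 full weeks with remainder 3, so 17 more Wednesdays after the first → 18.

18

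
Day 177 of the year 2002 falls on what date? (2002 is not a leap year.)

2002-06-26

January has 31 days (177 − 31 = 146 remain).
February has 28 days (146 − 28 = 118 remain).
March has 31 days (118 − 31 = 87 remain).
April has 30 days (87 − 30 = 57 remain).
May has 31 days (57 − 31 = 26 remain).
26 into June → June 26.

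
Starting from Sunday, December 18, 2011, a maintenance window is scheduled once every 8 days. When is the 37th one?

The 37th occurrence is 36 intervals after the first: 36 × 8 = 288 days after December 18, 2011.
December has 31 days — 13 days to the end of December leaves 275.
January has 31 days (244 left).
February has 29 days (215 left).
March has 31 days (184 left).
April has 30 days (154 left).
May has 31 days (123 left).
June has 30 days (93 left).
July has 31 days (62 left).
August has 31 days (31 left).
September has 30 days (1 left).
1 day into October → October 1, 2012.

October 1, 2012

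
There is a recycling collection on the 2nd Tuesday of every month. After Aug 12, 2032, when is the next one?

Aug 2032 starts on a Sunday; its first Tuesday is the 3rd, so the 2nd Tuesday is the 10th — Aug 10, 2032.
That is not after Aug 12, 2032, so look at Sep 2032.
Sep 2032 starts on a Wednesday; its first Tuesday is the 7th, so the 2nd Tuesday is the 14th — Sep 14, 2032.

Sep 14, 2032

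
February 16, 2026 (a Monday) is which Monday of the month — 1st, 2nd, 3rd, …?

Day 16 falls in week ⌈16/7⌉ of the month.
Days 1–7 hold the 1st Monday, 8–14 the 2nd, 15–21 the 3rd, 22–28 the 4th, 29–31 the 5th.
16 is in the range for the 3rd.

3rd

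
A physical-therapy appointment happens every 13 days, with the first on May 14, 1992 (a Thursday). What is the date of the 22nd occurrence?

The 22nd occurrence is 21 intervals after the first: 21 × 13 = 273 days after May 14, 1992.
May has 31 days — 17 days to the end of May leaves 256.
June has 30 days (226 left).
July has 31 days (195 left).
August has 31 days (164 left).
September has 30 days (134 left).
October has 31 days (103 left).
November has 30 days (73 left).
December has 31 days (42 left).
January has 31 days (11 left).
11 days into February → February 11, 1993.

February 11, 1993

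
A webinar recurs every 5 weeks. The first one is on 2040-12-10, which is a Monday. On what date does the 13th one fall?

2042-02-03

The 13th occurrence is 12 intervals after the first: 12 × 35 = 420 days after 2040-12-10.
December has 31 days — 21 days to the end of December leaves 399.
January has 31 days (368 left).
February has 28 days (340 left).
March has 31 days (309 left).
April has 30 days (279 left).
May has 31 days (248 left).
June has 30 days (218 left).
July has 31 days (187 left).
August has 31 days (156 left).
September has 30 days (126 left).
October has 31 days (95 left).
November has 30 days (65 left).
December has 31 days (34 left).
January has 31 days (3 left).
3 days into February → 2042-02-03.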